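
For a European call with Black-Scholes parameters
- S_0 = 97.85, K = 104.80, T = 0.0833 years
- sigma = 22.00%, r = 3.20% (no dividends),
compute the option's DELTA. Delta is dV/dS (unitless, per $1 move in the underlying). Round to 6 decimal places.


d1 = -1.0069420533; d2 = -1.0704378799
phi(d1) = 0.2402909778; exp(-qT) = 1.0000000000; exp(-rT) = 0.9973379496
N(d1) = 0.1569813108
Delta = exp(-qT) * N(d1) = 1.0000000000 * 0.1569813108 = 0.156981

Answer: Delta = 0.156981


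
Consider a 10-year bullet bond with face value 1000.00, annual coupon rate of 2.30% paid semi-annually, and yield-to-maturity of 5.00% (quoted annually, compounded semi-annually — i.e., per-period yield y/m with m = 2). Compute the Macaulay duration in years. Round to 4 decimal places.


Answer: Macaulay duration = 8.8286 years

Derivation:
Coupon per period c = face * coupon_rate / m = 11.500000
Periods per year m = 2; per-period yield y/m = 0.025000
Number of cashflows N = 20
Cashflows (t years, CF_t, discount factor 1/(1+y/m)^(m*t), PV):
  t = 0.5000: CF_t = 11.500000, DF = 0.975610, PV = 11.219512
  t = 1.0000: CF_t = 11.500000, DF = 0.951814, PV = 10.945866
  t = 1.5000: CF_t = 11.500000, DF = 0.928599, PV = 10.678893
  t = 2.0000: CF_t = 11.500000, DF = 0.905951, PV = 10.418432
  t = 2.5000: CF_t = 11.500000, DF = 0.883854, PV = 10.164324
  t = 3.0000: CF_t = 11.500000, DF = 0.862297, PV = 9.916414
  t = 3.5000: CF_t = 11.500000, DF = 0.841265, PV = 9.674550
  t = 4.0000: CF_t = 11.500000, DF = 0.820747, PV = 9.438586
  t = 4.5000: CF_t = 11.500000, DF = 0.800728, PV = 9.208376
  t = 5.0000: CF_t = 11.500000, DF = 0.781198, PV = 8.983782
  t = 5.5000: CF_t = 11.500000, DF = 0.762145, PV = 8.764665
  t = 6.0000: CF_t = 11.500000, DF = 0.743556, PV = 8.550893
  t = 6.5000: CF_t = 11.500000, DF = 0.725420, PV = 8.342334
  t = 7.0000: CF_t = 11.500000, DF = 0.707727, PV = 8.138863
  t = 7.5000: CF_t = 11.500000, DF = 0.690466, PV = 7.940354
  t = 8.0000: CF_t = 11.500000, DF = 0.673625, PV = 7.746687
  t = 8.5000: CF_t = 11.500000, DF = 0.657195, PV = 7.557743
  t = 9.0000: CF_t = 11.500000, DF = 0.641166, PV = 7.373408
  t = 9.5000: CF_t = 11.500000, DF = 0.625528, PV = 7.193569
  t = 10.0000: CF_t = 1011.500000, DF = 0.610271, PV = 617.289059
Price P = sum_t PV_t = 789.546309
Macaulay numerator sum_t t * PV_t:
  t * PV_t at t = 0.5000: 5.609756
  t * PV_t at t = 1.0000: 10.945866
  t * PV_t at t = 1.5000: 16.018340
  t * PV_t at t = 2.0000: 20.836865
  t * PV_t at t = 2.5000: 25.410811
  t * PV_t at t = 3.0000: 29.749242
  t * PV_t at t = 3.5000: 33.860926
  t * PV_t at t = 4.0000: 37.754342
  t * PV_t at t = 4.5000: 41.437693
  t * PV_t at t = 5.0000: 44.918908
  t * PV_t at t = 5.5000: 48.205657
  t * PV_t at t = 6.0000: 51.305356
  t * PV_t at t = 6.5000: 54.225173
  t * PV_t at t = 7.0000: 56.972039
  t * PV_t at t = 7.5000: 59.552654
  t * PV_t at t = 8.0000: 61.973494
  t * PV_t at t = 8.5000: 64.240817
  t * PV_t at t = 9.0000: 66.360672
  t * PV_t at t = 9.5000: 68.338903
  t * PV_t at t = 10.0000: 6172.890587
Macaulay duration D = (sum_t t * PV_t) / P = 6970.608100 / 789.546309 = 8.828625


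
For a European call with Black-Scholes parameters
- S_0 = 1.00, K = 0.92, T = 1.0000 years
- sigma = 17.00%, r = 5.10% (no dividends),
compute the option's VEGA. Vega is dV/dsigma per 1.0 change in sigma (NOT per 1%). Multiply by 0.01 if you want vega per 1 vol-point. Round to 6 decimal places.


Answer: Vega = 0.271941

Derivation:
d1 = 0.8754800526; d2 = 0.7054800526
phi(d1) = 0.2719407154; exp(-qT) = 1.0000000000; exp(-rT) = 0.9502786705
Vega = S * exp(-qT) * phi(d1) * sqrt(T) = 1.0000 * 1.0000000000 * 0.2719407154 * 1.0000000000 = 0.271941


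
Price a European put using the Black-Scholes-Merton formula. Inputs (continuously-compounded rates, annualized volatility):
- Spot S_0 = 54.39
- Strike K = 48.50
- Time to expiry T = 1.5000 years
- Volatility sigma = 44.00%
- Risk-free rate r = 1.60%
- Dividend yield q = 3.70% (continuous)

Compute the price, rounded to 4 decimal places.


d1 = (ln(S/K) + (r - q + 0.5*sigma^2) * T) / (sigma * sqrt(T)) = 0.42368103
d2 = d1 - sigma * sqrt(T) = -0.11520671
exp(-rT) = 0.97628571; exp(-qT) = 0.94601202
P = K * exp(-rT) * N(-d2) - S_0 * exp(-qT) * N(-d1)
N(-d1) = 0.33589922; N(-d2) = 0.54585936
P = 48.5000 * 0.97628571 * 0.54585936 - 54.3900 * 0.94601202 * 0.33589922 = 8.5631

Answer: Price = 8.5631


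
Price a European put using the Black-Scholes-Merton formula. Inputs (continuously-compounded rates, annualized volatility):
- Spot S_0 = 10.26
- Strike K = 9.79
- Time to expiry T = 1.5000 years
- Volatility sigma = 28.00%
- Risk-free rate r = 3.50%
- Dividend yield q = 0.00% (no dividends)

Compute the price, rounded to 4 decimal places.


d1 = (ln(S/K) + (r - q + 0.5*sigma^2) * T) / (sigma * sqrt(T)) = 0.46129544
d2 = d1 - sigma * sqrt(T) = 0.11836688
exp(-rT) = 0.94885432; exp(-qT) = 1.00000000
P = K * exp(-rT) * N(-d2) - S_0 * exp(-qT) * N(-d1)
N(-d1) = 0.32229333; N(-d2) = 0.45288848
P = 9.7900 * 0.94885432 * 0.45288848 - 10.2600 * 1.00000000 * 0.32229333 = 0.9003

Answer: Price = 0.9003


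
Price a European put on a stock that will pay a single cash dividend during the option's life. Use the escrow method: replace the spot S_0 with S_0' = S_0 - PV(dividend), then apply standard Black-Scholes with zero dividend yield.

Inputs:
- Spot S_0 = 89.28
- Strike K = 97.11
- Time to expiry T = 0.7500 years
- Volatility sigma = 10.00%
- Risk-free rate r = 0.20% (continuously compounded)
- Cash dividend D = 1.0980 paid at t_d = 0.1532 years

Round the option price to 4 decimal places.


PV(D) = D * exp(-r * t_d) = 1.0980 * 0.99969365 = 1.09766362
S_0' = S_0 - PV(D) = 89.2800 - 1.09766362 = 88.18233638
d1 = (ln(S_0'/K) + (r + sigma^2/2)*T) / (sigma*sqrt(T)) = -1.05294465
d2 = d1 - sigma*sqrt(T) = -1.13954719
exp(-rT) = 0.99850112
N(-d1) = 0.85381682; N(-d2) = 0.87276250
P = K * exp(-rT) * N(-d2) - S_0' * N(-d1) = 97.1100 * 0.99850112 * 0.87276250 - 88.18233638 * 0.85381682 = 9.3354

Answer: Price = 9.3354


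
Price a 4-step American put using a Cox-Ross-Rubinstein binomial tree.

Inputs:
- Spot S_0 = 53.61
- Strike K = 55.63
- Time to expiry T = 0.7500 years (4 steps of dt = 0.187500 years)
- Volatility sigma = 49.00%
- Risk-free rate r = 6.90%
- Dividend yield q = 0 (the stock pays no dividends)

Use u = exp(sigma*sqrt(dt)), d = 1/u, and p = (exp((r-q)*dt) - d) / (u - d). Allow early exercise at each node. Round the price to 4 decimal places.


Answer: Price = V(0,0) = 8.9016

Derivation:
dt = T/N = 0.187500
u = exp(sigma*sqrt(dt)) = 1.236366; d = 1/u = 0.808822
p = (exp((r-q)*dt) - d) / (u - d) = 0.477611
Discount per step: exp(-r*dt) = 0.987146
Stock lattice S(k, i) with i counting down-moves:
  k=0: S(0,0) = 53.6100
  k=1: S(1,0) = 66.2816; S(1,1) = 43.3610
  k=2: S(2,0) = 81.9483; S(2,1) = 53.6100; S(2,2) = 35.0713
  k=3: S(3,0) = 101.3180; S(3,1) = 66.2816; S(3,2) = 43.3610; S(3,3) = 28.3664
  k=4: S(4,0) = 125.2661; S(4,1) = 81.9483; S(4,2) = 53.6100; S(4,3) = 35.0713; S(4,4) = 22.9434
Terminal payoffs V(N, i) = max(K - S_T, 0):
  V(4,0) = 0.000000; V(4,1) = 0.000000; V(4,2) = 2.020000; V(4,3) = 20.558699; V(4,4) = 32.686591
Backward induction: V(k, i) = exp(-r*dt) * [p * V(k+1, i) + (1-p) * V(k+1, i+1)]; then take max(V_cont, immediate exercise) for American.
  V(3,0) = exp(-r*dt) * [p*0.000000 + (1-p)*0.000000] = 0.000000; exercise = 0.000000; V(3,0) = max -> 0.000000
  V(3,1) = exp(-r*dt) * [p*0.000000 + (1-p)*2.020000] = 1.041662; exercise = 0.000000; V(3,1) = max -> 1.041662
  V(3,2) = exp(-r*dt) * [p*2.020000 + (1-p)*20.558699] = 11.553967; exercise = 12.269044; V(3,2) = max -> 12.269044
  V(3,3) = exp(-r*dt) * [p*20.558699 + (1-p)*32.686591] = 26.548477; exercise = 27.263555; V(3,3) = max -> 27.263555
  V(2,0) = exp(-r*dt) * [p*0.000000 + (1-p)*1.041662] = 0.537159; exercise = 0.000000; V(2,0) = max -> 0.537159
  V(2,1) = exp(-r*dt) * [p*1.041662 + (1-p)*12.269044] = 6.817946; exercise = 2.020000; V(2,1) = max -> 6.817946
  V(2,2) = exp(-r*dt) * [p*12.269044 + (1-p)*27.263555] = 19.843621; exercise = 20.558699; V(2,2) = max -> 20.558699
  V(1,0) = exp(-r*dt) * [p*0.537159 + (1-p)*6.817946] = 3.769095; exercise = 0.000000; V(1,0) = max -> 3.769095
  V(1,1) = exp(-r*dt) * [p*6.817946 + (1-p)*20.558699] = 13.816062; exercise = 12.269044; V(1,1) = max -> 13.816062
  V(0,0) = exp(-r*dt) * [p*3.769095 + (1-p)*13.816062] = 8.901610; exercise = 2.020000; V(0,0) = max -> 8.901610


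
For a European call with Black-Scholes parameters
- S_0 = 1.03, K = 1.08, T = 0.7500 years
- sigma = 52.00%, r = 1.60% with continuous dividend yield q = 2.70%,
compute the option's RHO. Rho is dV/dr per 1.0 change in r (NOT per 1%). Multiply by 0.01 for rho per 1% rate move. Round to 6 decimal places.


d1 = 0.1015864700; d2 = -0.3487467400
phi(d1) = 0.3968890777; exp(-qT) = 0.9799536543; exp(-rT) = 0.9880717129
N(d2) = 0.3636397256
Rho = K*T*exp(-rT)*N(d2) = 1.0800 * 0.7500 * 0.9880717129 * 0.3636397256 = 0.291035

Answer: Rho = 0.291035


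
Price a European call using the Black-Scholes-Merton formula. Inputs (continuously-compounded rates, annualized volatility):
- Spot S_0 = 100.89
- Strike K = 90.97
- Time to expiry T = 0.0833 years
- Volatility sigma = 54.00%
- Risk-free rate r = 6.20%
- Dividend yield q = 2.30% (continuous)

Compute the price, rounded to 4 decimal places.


d1 = (ln(S/K) + (r - q + 0.5*sigma^2) * T) / (sigma * sqrt(T)) = 0.76286355
d2 = d1 - sigma * sqrt(T) = 0.60701016
exp(-rT) = 0.99484871; exp(-qT) = 0.99808593
C = S_0 * exp(-qT) * N(d1) - K * exp(-rT) * N(d2)
N(d1) = 0.77722761; N(d2) = 0.72807791
C = 100.8900 * 0.99808593 * 0.77722761 - 90.9700 * 0.99484871 * 0.72807791 = 12.3723

Answer: Price = 12.3723


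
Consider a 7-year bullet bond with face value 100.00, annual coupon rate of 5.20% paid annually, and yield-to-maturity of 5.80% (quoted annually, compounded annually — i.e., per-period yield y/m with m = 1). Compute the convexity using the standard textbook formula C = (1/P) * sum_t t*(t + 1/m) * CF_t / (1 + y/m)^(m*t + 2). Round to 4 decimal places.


Answer: Convexity = 40.8367

Derivation:
Coupon per period c = face * coupon_rate / m = 5.200000
Periods per year m = 1; per-period yield y/m = 0.058000
Number of cashflows N = 7
Cashflows (t years, CF_t, discount factor 1/(1+y/m)^(m*t), PV):
  t = 1.0000: CF_t = 5.200000, DF = 0.945180, PV = 4.914934
  t = 2.0000: CF_t = 5.200000, DF = 0.893364, PV = 4.645495
  t = 3.0000: CF_t = 5.200000, DF = 0.844390, PV = 4.390827
  t = 4.0000: CF_t = 5.200000, DF = 0.798100, PV = 4.150120
  t = 5.0000: CF_t = 5.200000, DF = 0.754348, PV = 3.922609
  t = 6.0000: CF_t = 5.200000, DF = 0.712994, PV = 3.707570
  t = 7.0000: CF_t = 105.200000, DF = 0.673908, PV = 70.895075
Price P = sum_t PV_t = 96.626630
Convexity numerator sum_t t*(t + 1/m) * CF_t / (1+y/m)^(m*t + 2):
  t = 1.0000: term = 8.781654
  t = 2.0000: term = 24.900721
  t = 3.0000: term = 47.071306
  t = 4.0000: term = 74.151396
  t = 5.0000: term = 105.129579
  t = 6.0000: term = 139.112864
  t = 7.0000: term = 3546.767804
Convexity = (1/P) * sum = 3945.915325 / 96.626630 = 40.836727


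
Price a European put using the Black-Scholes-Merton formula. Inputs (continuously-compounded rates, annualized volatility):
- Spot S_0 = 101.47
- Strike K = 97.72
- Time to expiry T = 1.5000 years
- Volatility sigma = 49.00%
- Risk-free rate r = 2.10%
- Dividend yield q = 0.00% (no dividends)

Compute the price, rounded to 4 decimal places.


Answer: Price = 19.8929

Derivation:
d1 = (ln(S/K) + (r - q + 0.5*sigma^2) * T) / (sigma * sqrt(T)) = 0.41530006
d2 = d1 - sigma * sqrt(T) = -0.18482493
exp(-rT) = 0.96899096; exp(-qT) = 1.00000000
P = K * exp(-rT) * N(-d2) - S_0 * exp(-qT) * N(-d1)
N(-d1) = 0.33896113; N(-d2) = 0.57331682
P = 97.7200 * 0.96899096 * 0.57331682 - 101.4700 * 1.00000000 * 0.33896113 = 19.8929


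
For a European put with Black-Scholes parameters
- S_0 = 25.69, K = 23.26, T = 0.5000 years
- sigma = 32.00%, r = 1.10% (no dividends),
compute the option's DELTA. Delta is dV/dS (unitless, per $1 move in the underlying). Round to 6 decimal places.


d1 = 0.5765866428; d2 = 0.3503124729
phi(d1) = 0.3378461679; exp(-qT) = 1.0000000000; exp(-rT) = 0.9945150973
N(-d1) = 0.2821093622
Delta = -exp(-qT) * N(-d1) = -1.0000000000 * 0.2821093622 = -0.282109

Answer: Delta = -0.282109


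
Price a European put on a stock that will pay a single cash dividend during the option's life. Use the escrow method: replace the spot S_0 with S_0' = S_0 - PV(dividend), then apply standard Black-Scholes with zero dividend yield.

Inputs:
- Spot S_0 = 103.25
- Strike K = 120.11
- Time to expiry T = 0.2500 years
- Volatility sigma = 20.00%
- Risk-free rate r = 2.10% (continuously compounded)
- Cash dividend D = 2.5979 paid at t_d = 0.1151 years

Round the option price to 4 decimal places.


PV(D) = D * exp(-r * t_d) = 2.5979 * 0.99758582 = 2.59162820
S_0' = S_0 - PV(D) = 103.2500 - 2.59162820 = 100.65837180
d1 = (ln(S_0'/K) + (r + sigma^2/2)*T) / (sigma*sqrt(T)) = -1.66425664
d2 = d1 - sigma*sqrt(T) = -1.76425664
exp(-rT) = 0.99476376
N(-d1) = 0.95196942; N(-d2) = 0.96115561
P = K * exp(-rT) * N(-d2) - S_0' * N(-d1) = 120.1100 * 0.99476376 * 0.96115561 - 100.65837180 * 0.95196942 = 19.0162

Answer: Price = 19.0162


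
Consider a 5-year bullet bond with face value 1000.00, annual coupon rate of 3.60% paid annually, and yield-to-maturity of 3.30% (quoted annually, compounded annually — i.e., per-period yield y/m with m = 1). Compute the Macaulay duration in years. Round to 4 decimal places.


Coupon per period c = face * coupon_rate / m = 36.000000
Periods per year m = 1; per-period yield y/m = 0.033000
Number of cashflows N = 5
Cashflows (t years, CF_t, discount factor 1/(1+y/m)^(m*t), PV):
  t = 1.0000: CF_t = 36.000000, DF = 0.968054, PV = 34.849952
  t = 2.0000: CF_t = 36.000000, DF = 0.937129, PV = 33.736642
  t = 3.0000: CF_t = 36.000000, DF = 0.907192, PV = 32.658899
  t = 4.0000: CF_t = 36.000000, DF = 0.878211, PV = 31.615584
  t = 5.0000: CF_t = 1036.000000, DF = 0.850156, PV = 880.761146
Price P = sum_t PV_t = 1013.622223
Macaulay numerator sum_t t * PV_t:
  t * PV_t at t = 1.0000: 34.849952
  t * PV_t at t = 2.0000: 67.473285
  t * PV_t at t = 3.0000: 97.976696
  t * PV_t at t = 4.0000: 126.462338
  t * PV_t at t = 5.0000: 4403.805729
Macaulay duration D = (sum_t t * PV_t) / P = 4730.568000 / 1013.622223 = 4.666993

Answer: Macaulay duration = 4.6670 years


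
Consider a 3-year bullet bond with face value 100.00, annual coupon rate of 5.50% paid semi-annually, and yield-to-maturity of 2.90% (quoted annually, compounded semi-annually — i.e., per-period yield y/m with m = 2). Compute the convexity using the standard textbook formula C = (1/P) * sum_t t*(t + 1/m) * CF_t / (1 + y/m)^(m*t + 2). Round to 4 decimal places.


Coupon per period c = face * coupon_rate / m = 2.750000
Periods per year m = 2; per-period yield y/m = 0.014500
Number of cashflows N = 6
Cashflows (t years, CF_t, discount factor 1/(1+y/m)^(m*t), PV):
  t = 0.5000: CF_t = 2.750000, DF = 0.985707, PV = 2.710695
  t = 1.0000: CF_t = 2.750000, DF = 0.971619, PV = 2.671952
  t = 1.5000: CF_t = 2.750000, DF = 0.957732, PV = 2.633762
  t = 2.0000: CF_t = 2.750000, DF = 0.944043, PV = 2.596118
  t = 2.5000: CF_t = 2.750000, DF = 0.930550, PV = 2.559013
  t = 3.0000: CF_t = 102.750000, DF = 0.917250, PV = 94.247431
Price P = sum_t PV_t = 107.418971
Convexity numerator sum_t t*(t + 1/m) * CF_t / (1+y/m)^(m*t + 2):
  t = 0.5000: term = 1.316881
  t = 1.0000: term = 3.894178
  t = 1.5000: term = 7.677038
  t = 2.0000: term = 12.612187
  t = 2.5000: term = 18.647886
  t = 3.0000: term = 961.512022
Convexity = (1/P) * sum = 1005.660191 / 107.418971 = 9.362035

Answer: Convexity = 9.3620


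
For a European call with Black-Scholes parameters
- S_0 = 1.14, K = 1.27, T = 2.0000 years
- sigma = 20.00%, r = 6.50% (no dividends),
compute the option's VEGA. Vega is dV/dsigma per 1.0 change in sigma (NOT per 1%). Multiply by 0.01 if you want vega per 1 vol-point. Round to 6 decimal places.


d1 = 0.2192432727; d2 = -0.0635994398
phi(d1) = 0.3894684807; exp(-qT) = 1.0000000000; exp(-rT) = 0.8780954309
Vega = S * exp(-qT) * phi(d1) * sqrt(T) = 1.1400 * 1.0000000000 * 0.3894684807 * 1.4142135624 = 0.627902

Answer: Vega = 0.627902


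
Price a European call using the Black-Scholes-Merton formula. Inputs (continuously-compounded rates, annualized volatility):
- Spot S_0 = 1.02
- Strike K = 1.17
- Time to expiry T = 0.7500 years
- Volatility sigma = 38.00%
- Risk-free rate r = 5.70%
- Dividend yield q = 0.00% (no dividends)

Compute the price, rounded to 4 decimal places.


Answer: Price = 0.0951

Derivation:
d1 = (ln(S/K) + (r - q + 0.5*sigma^2) * T) / (sigma * sqrt(T)) = -0.12246244
d2 = d1 - sigma * sqrt(T) = -0.45155209
exp(-rT) = 0.95815090; exp(-qT) = 1.00000000
C = S_0 * exp(-qT) * N(d1) - K * exp(-rT) * N(d2)
N(d1) = 0.45126640; N(d2) = 0.32579584
C = 1.0200 * 1.00000000 * 0.45126640 - 1.1700 * 0.95815090 * 0.32579584 = 0.0951


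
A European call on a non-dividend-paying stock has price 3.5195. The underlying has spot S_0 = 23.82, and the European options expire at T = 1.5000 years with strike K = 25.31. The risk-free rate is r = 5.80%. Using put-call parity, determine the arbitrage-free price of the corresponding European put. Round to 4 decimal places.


Put-call parity: C - P = S_0 * exp(-qT) - K * exp(-rT).
S_0 * exp(-qT) = 23.8200 * 1.00000000 = 23.82000000
K * exp(-rT) = 25.3100 * 0.91667710 = 23.20109729
P = C - S*exp(-qT) + K*exp(-rT)
P = 3.5195 - 23.82000000 + 23.20109729 = 2.9006

Answer: Put price = 2.9006


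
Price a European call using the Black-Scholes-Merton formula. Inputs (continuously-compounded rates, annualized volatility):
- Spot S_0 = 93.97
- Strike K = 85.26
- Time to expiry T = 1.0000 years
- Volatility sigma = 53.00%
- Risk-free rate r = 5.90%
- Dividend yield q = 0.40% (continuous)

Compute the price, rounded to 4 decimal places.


Answer: Price = 25.5150

Derivation:
d1 = (ln(S/K) + (r - q + 0.5*sigma^2) * T) / (sigma * sqrt(T)) = 0.55230221
d2 = d1 - sigma * sqrt(T) = 0.02230221
exp(-rT) = 0.94270677; exp(-qT) = 0.99600799
C = S_0 * exp(-qT) * N(d1) - K * exp(-rT) * N(d2)
N(d1) = 0.70962934; N(d2) = 0.50889656
C = 93.9700 * 0.99600799 * 0.70962934 - 85.2600 * 0.94270677 * 0.50889656 = 25.5150


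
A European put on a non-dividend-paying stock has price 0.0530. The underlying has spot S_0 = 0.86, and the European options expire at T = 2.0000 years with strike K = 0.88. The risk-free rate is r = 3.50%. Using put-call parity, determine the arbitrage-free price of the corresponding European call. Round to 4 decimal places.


Put-call parity: C - P = S_0 * exp(-qT) - K * exp(-rT).
S_0 * exp(-qT) = 0.8600 * 1.00000000 = 0.86000000
K * exp(-rT) = 0.8800 * 0.93239382 = 0.82050656
C = P + S*exp(-qT) - K*exp(-rT)
C = 0.0530 + 0.86000000 - 0.82050656 = 0.0925

Answer: Call price = 0.0925


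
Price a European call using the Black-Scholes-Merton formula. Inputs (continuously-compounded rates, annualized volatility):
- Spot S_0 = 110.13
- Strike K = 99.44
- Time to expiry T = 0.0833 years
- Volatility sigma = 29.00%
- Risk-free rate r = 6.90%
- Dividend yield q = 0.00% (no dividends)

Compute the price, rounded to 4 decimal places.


d1 = (ln(S/K) + (r - q + 0.5*sigma^2) * T) / (sigma * sqrt(T)) = 1.33045132
d2 = d1 - sigma * sqrt(T) = 1.24675228
exp(-rT) = 0.99426879; exp(-qT) = 1.00000000
C = S_0 * exp(-qT) * N(d1) - K * exp(-rT) * N(d2)
N(d1) = 0.90831519; N(d2) = 0.89375583
C = 110.1300 * 1.00000000 * 0.90831519 - 99.4400 * 0.99426879 * 0.89375583 = 11.6670

Answer: Price = 11.6670


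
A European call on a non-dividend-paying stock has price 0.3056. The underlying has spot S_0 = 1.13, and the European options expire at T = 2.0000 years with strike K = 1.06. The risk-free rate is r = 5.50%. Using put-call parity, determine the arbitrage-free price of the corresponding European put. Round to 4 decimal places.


Answer: Put price = 0.1252

Derivation:
Put-call parity: C - P = S_0 * exp(-qT) - K * exp(-rT).
S_0 * exp(-qT) = 1.1300 * 1.00000000 = 1.13000000
K * exp(-rT) = 1.0600 * 0.89583414 = 0.94958418
P = C - S*exp(-qT) + K*exp(-rT)
P = 0.3056 - 1.13000000 + 0.94958418 = 0.1252


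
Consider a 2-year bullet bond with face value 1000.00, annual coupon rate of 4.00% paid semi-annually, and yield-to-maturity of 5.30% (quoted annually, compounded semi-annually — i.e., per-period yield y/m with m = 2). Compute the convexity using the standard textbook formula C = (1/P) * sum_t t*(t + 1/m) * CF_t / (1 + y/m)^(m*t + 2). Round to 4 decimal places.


Answer: Convexity = 4.5593

Derivation:
Coupon per period c = face * coupon_rate / m = 20.000000
Periods per year m = 2; per-period yield y/m = 0.026500
Number of cashflows N = 4
Cashflows (t years, CF_t, discount factor 1/(1+y/m)^(m*t), PV):
  t = 0.5000: CF_t = 20.000000, DF = 0.974184, PV = 19.483682
  t = 1.0000: CF_t = 20.000000, DF = 0.949035, PV = 18.980694
  t = 1.5000: CF_t = 20.000000, DF = 0.924535, PV = 18.490691
  t = 2.0000: CF_t = 1020.000000, DF = 0.900667, PV = 918.680201
Price P = sum_t PV_t = 975.635269
Convexity numerator sum_t t*(t + 1/m) * CF_t / (1+y/m)^(m*t + 2):
  t = 0.5000: term = 9.245345
  t = 1.0000: term = 27.020006
  t = 1.5000: term = 52.644921
  t = 2.0000: term = 4359.296952
Convexity = (1/P) * sum = 4448.207225 / 975.635269 = 4.559293


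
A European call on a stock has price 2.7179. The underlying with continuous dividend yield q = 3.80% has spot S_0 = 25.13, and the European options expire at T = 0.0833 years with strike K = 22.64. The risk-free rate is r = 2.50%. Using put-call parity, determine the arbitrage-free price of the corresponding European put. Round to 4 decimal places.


Put-call parity: C - P = S_0 * exp(-qT) - K * exp(-rT).
S_0 * exp(-qT) = 25.1300 * 0.99683960 = 25.05057926
K * exp(-rT) = 22.6400 * 0.99791967 = 22.59290126
P = C - S*exp(-qT) + K*exp(-rT)
P = 2.7179 - 25.05057926 + 22.59290126 = 0.2602

Answer: Put price = 0.2602


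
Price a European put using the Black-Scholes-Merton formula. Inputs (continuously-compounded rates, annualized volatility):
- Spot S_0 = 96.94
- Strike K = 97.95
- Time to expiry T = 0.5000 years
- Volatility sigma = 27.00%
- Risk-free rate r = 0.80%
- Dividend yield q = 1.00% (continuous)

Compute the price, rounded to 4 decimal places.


Answer: Price = 7.9417

Derivation:
d1 = (ln(S/K) + (r - q + 0.5*sigma^2) * T) / (sigma * sqrt(T)) = 0.03593195
d2 = d1 - sigma * sqrt(T) = -0.15498688
exp(-rT) = 0.99600799; exp(-qT) = 0.99501248
P = K * exp(-rT) * N(-d2) - S_0 * exp(-qT) * N(-d1)
N(-d1) = 0.48566831; N(-d2) = 0.56158417
P = 97.9500 * 0.99600799 * 0.56158417 - 96.9400 * 0.99501248 * 0.48566831 = 7.9417


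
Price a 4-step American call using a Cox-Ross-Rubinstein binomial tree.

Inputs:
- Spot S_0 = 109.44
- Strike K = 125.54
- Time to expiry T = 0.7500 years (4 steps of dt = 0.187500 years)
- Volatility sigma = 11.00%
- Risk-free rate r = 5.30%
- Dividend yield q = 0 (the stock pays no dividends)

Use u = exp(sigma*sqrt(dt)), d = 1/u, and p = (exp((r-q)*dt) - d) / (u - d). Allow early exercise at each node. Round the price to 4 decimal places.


Answer: Price = V(0,0) = 0.8158

Derivation:
dt = T/N = 0.187500
u = exp(sigma*sqrt(dt)) = 1.048784; d = 1/u = 0.953485
p = (exp((r-q)*dt) - d) / (u - d) = 0.592892
Discount per step: exp(-r*dt) = 0.990112
Stock lattice S(k, i) with i counting down-moves:
  k=0: S(0,0) = 109.4400
  k=1: S(1,0) = 114.7789; S(1,1) = 104.3494
  k=2: S(2,0) = 120.3783; S(2,1) = 109.4400; S(2,2) = 99.4956
  k=3: S(3,0) = 126.2508; S(3,1) = 114.7789; S(3,2) = 104.3494; S(3,3) = 94.8676
  k=4: S(4,0) = 132.4099; S(4,1) = 120.3783; S(4,2) = 109.4400; S(4,3) = 99.4956; S(4,4) = 90.4549
Terminal payoffs V(N, i) = max(S_T - K, 0):
  V(4,0) = 6.869851; V(4,1) = 0.000000; V(4,2) = 0.000000; V(4,3) = 0.000000; V(4,4) = 0.000000
Backward induction: V(k, i) = exp(-r*dt) * [p * V(k+1, i) + (1-p) * V(k+1, i+1)]; then take max(V_cont, immediate exercise) for American.
  V(3,0) = exp(-r*dt) * [p*6.869851 + (1-p)*0.000000] = 4.032800; exercise = 0.710830; V(3,0) = max -> 4.032800
  V(3,1) = exp(-r*dt) * [p*0.000000 + (1-p)*0.000000] = 0.000000; exercise = 0.000000; V(3,1) = max -> 0.000000
  V(3,2) = exp(-r*dt) * [p*0.000000 + (1-p)*0.000000] = 0.000000; exercise = 0.000000; V(3,2) = max -> 0.000000
  V(3,3) = exp(-r*dt) * [p*0.000000 + (1-p)*0.000000] = 0.000000; exercise = 0.000000; V(3,3) = max -> 0.000000
  V(2,0) = exp(-r*dt) * [p*4.032800 + (1-p)*0.000000] = 2.367370; exercise = 0.000000; V(2,0) = max -> 2.367370
  V(2,1) = exp(-r*dt) * [p*0.000000 + (1-p)*0.000000] = 0.000000; exercise = 0.000000; V(2,1) = max -> 0.000000
  V(2,2) = exp(-r*dt) * [p*0.000000 + (1-p)*0.000000] = 0.000000; exercise = 0.000000; V(2,2) = max -> 0.000000
  V(1,0) = exp(-r*dt) * [p*2.367370 + (1-p)*0.000000] = 1.389715; exercise = 0.000000; V(1,0) = max -> 1.389715
  V(1,1) = exp(-r*dt) * [p*0.000000 + (1-p)*0.000000] = 0.000000; exercise = 0.000000; V(1,1) = max -> 0.000000
  V(0,0) = exp(-r*dt) * [p*1.389715 + (1-p)*0.000000] = 0.815802; exercise = 0.000000; V(0,0) = max -> 0.815802


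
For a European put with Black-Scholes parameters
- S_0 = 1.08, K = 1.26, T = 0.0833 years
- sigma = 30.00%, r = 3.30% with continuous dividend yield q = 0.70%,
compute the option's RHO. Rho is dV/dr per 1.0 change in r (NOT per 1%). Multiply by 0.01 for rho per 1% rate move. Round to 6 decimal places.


d1 = -1.7120287159; d2 = -1.7986139341
phi(d1) = 0.0921387491; exp(-qT) = 0.9994170700; exp(-rT) = 0.9972548748
N(-d2) = 0.9639601142
Rho = -K*T*exp(-rT)*N(-d2) = -1.2600 * 0.0833 * 0.9972548748 * 0.9639601142 = -0.100898

Answer: Rho = -0.100898


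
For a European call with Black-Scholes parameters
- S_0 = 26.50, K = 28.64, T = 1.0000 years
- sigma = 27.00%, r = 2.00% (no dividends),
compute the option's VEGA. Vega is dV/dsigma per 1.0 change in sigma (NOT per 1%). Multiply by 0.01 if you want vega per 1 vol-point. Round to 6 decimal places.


d1 = -0.0785541078; d2 = -0.3485541078
phi(d1) = 0.3977132912; exp(-qT) = 1.0000000000; exp(-rT) = 0.9801986733
Vega = S * exp(-qT) * phi(d1) * sqrt(T) = 26.5000 * 1.0000000000 * 0.3977132912 * 1.0000000000 = 10.539402

Answer: Vega = 10.539402


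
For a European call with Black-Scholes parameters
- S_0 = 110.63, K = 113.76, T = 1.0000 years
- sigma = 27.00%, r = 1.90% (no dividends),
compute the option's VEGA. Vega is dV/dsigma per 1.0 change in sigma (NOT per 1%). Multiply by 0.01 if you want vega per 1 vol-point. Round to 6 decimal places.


Answer: Vega = 43.905819

Derivation:
d1 = 0.1020382740; d2 = -0.1679617260
phi(d1) = 0.3968708215; exp(-qT) = 1.0000000000; exp(-rT) = 0.9811793622
Vega = S * exp(-qT) * phi(d1) * sqrt(T) = 110.6300 * 1.0000000000 * 0.3968708215 * 1.0000000000 = 43.905819


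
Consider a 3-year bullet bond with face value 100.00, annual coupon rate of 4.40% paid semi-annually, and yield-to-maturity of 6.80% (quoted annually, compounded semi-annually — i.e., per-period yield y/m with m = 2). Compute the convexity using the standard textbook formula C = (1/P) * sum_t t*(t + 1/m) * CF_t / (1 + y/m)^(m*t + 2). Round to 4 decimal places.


Answer: Convexity = 9.1123

Derivation:
Coupon per period c = face * coupon_rate / m = 2.200000
Periods per year m = 2; per-period yield y/m = 0.034000
Number of cashflows N = 6
Cashflows (t years, CF_t, discount factor 1/(1+y/m)^(m*t), PV):
  t = 0.5000: CF_t = 2.200000, DF = 0.967118, PV = 2.127660
  t = 1.0000: CF_t = 2.200000, DF = 0.935317, PV = 2.057698
  t = 1.5000: CF_t = 2.200000, DF = 0.904562, PV = 1.990037
  t = 2.0000: CF_t = 2.200000, DF = 0.874818, PV = 1.924600
  t = 2.5000: CF_t = 2.200000, DF = 0.846052, PV = 1.861315
  t = 3.0000: CF_t = 102.200000, DF = 0.818233, PV = 83.623370
Price P = sum_t PV_t = 93.584679
Convexity numerator sum_t t*(t + 1/m) * CF_t / (1+y/m)^(m*t + 2):
  t = 0.5000: term = 0.995018
  t = 1.0000: term = 2.886900
  t = 1.5000: term = 5.583946
  t = 2.0000: term = 9.000558
  t = 2.5000: term = 13.056903
  t = 3.0000: term = 821.250950
Convexity = (1/P) * sum = 852.774276 / 93.584679 = 9.112328


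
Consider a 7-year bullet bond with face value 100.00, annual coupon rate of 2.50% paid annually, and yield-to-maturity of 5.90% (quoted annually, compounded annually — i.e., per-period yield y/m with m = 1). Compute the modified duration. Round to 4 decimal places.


Coupon per period c = face * coupon_rate / m = 2.500000
Periods per year m = 1; per-period yield y/m = 0.059000
Number of cashflows N = 7
Cashflows (t years, CF_t, discount factor 1/(1+y/m)^(m*t), PV):
  t = 1.0000: CF_t = 2.500000, DF = 0.944287, PV = 2.360718
  t = 2.0000: CF_t = 2.500000, DF = 0.891678, PV = 2.229195
  t = 3.0000: CF_t = 2.500000, DF = 0.842000, PV = 2.105000
  t = 4.0000: CF_t = 2.500000, DF = 0.795090, PV = 1.987724
  t = 5.0000: CF_t = 2.500000, DF = 0.750793, PV = 1.876982
  t = 6.0000: CF_t = 2.500000, DF = 0.708964, PV = 1.772410
  t = 7.0000: CF_t = 102.500000, DF = 0.669466, PV = 68.620226
Price P = sum_t PV_t = 80.952256
First compute Macaulay numerator sum_t t * PV_t:
  t * PV_t at t = 1.0000: 2.360718
  t * PV_t at t = 2.0000: 4.458390
  t * PV_t at t = 3.0000: 6.315000
  t * PV_t at t = 4.0000: 7.950898
  t * PV_t at t = 5.0000: 9.384912
  t * PV_t at t = 6.0000: 10.634461
  t * PV_t at t = 7.0000: 480.341583
Macaulay duration D = 521.445962 / 80.952256 = 6.441401
Modified duration = D / (1 + y/m) = 6.441401 / (1 + 0.059000) = 6.082532

Answer: Modified duration = 6.0825


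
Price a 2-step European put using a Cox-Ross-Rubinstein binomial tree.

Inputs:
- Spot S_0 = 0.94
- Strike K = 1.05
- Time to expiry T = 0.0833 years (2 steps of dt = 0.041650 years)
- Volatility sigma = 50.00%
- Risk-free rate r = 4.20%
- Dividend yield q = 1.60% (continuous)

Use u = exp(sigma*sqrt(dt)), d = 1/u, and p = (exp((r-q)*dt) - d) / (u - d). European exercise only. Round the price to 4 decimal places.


Answer: Price = V(0,0) = 0.1312

Derivation:
dt = T/N = 0.041650
u = exp(sigma*sqrt(dt)) = 1.107430; d = 1/u = 0.902992
p = (exp((r-q)*dt) - d) / (u - d) = 0.479812
Discount per step: exp(-r*dt) = 0.998252
Stock lattice S(k, i) with i counting down-moves:
  k=0: S(0,0) = 0.9400
  k=1: S(1,0) = 1.0410; S(1,1) = 0.8488
  k=2: S(2,0) = 1.1528; S(2,1) = 0.9400; S(2,2) = 0.7665
Terminal payoffs V(N, i) = max(K - S_T, 0):
  V(2,0) = 0.000000; V(2,1) = 0.110000; V(2,2) = 0.283529
Backward induction: V(k, i) = exp(-r*dt) * [p * V(k+1, i) + (1-p) * V(k+1, i+1)].
  V(1,0) = exp(-r*dt) * [p*0.000000 + (1-p)*0.110000] = 0.057121
  V(1,1) = exp(-r*dt) * [p*0.110000 + (1-p)*0.283529] = 0.199918
  V(0,0) = exp(-r*dt) * [p*0.057121 + (1-p)*0.199918] = 0.131172


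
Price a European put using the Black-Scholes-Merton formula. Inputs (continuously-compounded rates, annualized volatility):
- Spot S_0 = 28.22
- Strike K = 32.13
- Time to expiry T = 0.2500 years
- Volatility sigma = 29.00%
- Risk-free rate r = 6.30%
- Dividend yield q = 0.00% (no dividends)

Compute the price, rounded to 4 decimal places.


d1 = (ln(S/K) + (r - q + 0.5*sigma^2) * T) / (sigma * sqrt(T)) = -0.71377053
d2 = d1 - sigma * sqrt(T) = -0.85877053
exp(-rT) = 0.98437338; exp(-qT) = 1.00000000
P = K * exp(-rT) * N(-d2) - S_0 * exp(-qT) * N(-d1)
N(-d1) = 0.76231546; N(-d2) = 0.80476643
P = 32.1300 * 0.98437338 * 0.80476643 - 28.2200 * 1.00000000 * 0.76231546 = 3.9405

Answer: Price = 3.9405


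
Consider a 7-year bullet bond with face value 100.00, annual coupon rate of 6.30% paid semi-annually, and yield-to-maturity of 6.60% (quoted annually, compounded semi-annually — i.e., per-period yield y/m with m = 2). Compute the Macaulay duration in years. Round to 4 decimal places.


Answer: Macaulay duration = 5.7545 years

Derivation:
Coupon per period c = face * coupon_rate / m = 3.150000
Periods per year m = 2; per-period yield y/m = 0.033000
Number of cashflows N = 14
Cashflows (t years, CF_t, discount factor 1/(1+y/m)^(m*t), PV):
  t = 0.5000: CF_t = 3.150000, DF = 0.968054, PV = 3.049371
  t = 1.0000: CF_t = 3.150000, DF = 0.937129, PV = 2.951956
  t = 1.5000: CF_t = 3.150000, DF = 0.907192, PV = 2.857654
  t = 2.0000: CF_t = 3.150000, DF = 0.878211, PV = 2.766364
  t = 2.5000: CF_t = 3.150000, DF = 0.850156, PV = 2.677990
  t = 3.0000: CF_t = 3.150000, DF = 0.822997, PV = 2.592439
  t = 3.5000: CF_t = 3.150000, DF = 0.796705, PV = 2.509622
  t = 4.0000: CF_t = 3.150000, DF = 0.771254, PV = 2.429450
  t = 4.5000: CF_t = 3.150000, DF = 0.746616, PV = 2.351839
  t = 5.0000: CF_t = 3.150000, DF = 0.722764, PV = 2.276708
  t = 5.5000: CF_t = 3.150000, DF = 0.699675, PV = 2.203977
  t = 6.0000: CF_t = 3.150000, DF = 0.677323, PV = 2.133569
  t = 6.5000: CF_t = 3.150000, DF = 0.655686, PV = 2.065410
  t = 7.0000: CF_t = 103.150000, DF = 0.634739, PV = 65.473375
Price P = sum_t PV_t = 98.339725
Macaulay numerator sum_t t * PV_t:
  t * PV_t at t = 0.5000: 1.524685
  t * PV_t at t = 1.0000: 2.951956
  t * PV_t at t = 1.5000: 4.286480
  t * PV_t at t = 2.0000: 5.532727
  t * PV_t at t = 2.5000: 6.694975
  t * PV_t at t = 3.0000: 7.777318
  t * PV_t at t = 3.5000: 8.783677
  t * PV_t at t = 4.0000: 9.717800
  t * PV_t at t = 4.5000: 10.583277
  t * PV_t at t = 5.0000: 11.383540
  t * PV_t at t = 5.5000: 12.121872
  t * PV_t at t = 6.0000: 12.801414
  t * PV_t at t = 6.5000: 13.425168
  t * PV_t at t = 7.0000: 458.313628
Macaulay duration D = (sum_t t * PV_t) / P = 565.898520 / 98.339725 = 5.754526


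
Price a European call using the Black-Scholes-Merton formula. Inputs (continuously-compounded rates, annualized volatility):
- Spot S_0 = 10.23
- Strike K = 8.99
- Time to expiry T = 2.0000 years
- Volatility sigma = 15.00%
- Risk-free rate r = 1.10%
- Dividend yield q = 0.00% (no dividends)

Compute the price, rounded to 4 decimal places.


d1 = (ln(S/K) + (r - q + 0.5*sigma^2) * T) / (sigma * sqrt(T)) = 0.81888496
d2 = d1 - sigma * sqrt(T) = 0.60675292
exp(-rT) = 0.97824024; exp(-qT) = 1.00000000
C = S_0 * exp(-qT) * N(d1) - K * exp(-rT) * N(d2)
N(d1) = 0.79357397; N(d2) = 0.72799255
C = 10.2300 * 1.00000000 * 0.79357397 - 8.9900 * 0.97824024 * 0.72799255 = 1.7160

Answer: Price = 1.7160


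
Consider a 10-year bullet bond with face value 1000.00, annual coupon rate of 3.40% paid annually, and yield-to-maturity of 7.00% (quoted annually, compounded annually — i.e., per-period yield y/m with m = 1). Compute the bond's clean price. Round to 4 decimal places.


Coupon per period c = face * coupon_rate / m = 34.000000
Periods per year m = 1; per-period yield y/m = 0.070000
Number of cashflows N = 10
Cashflows (t years, CF_t, discount factor 1/(1+y/m)^(m*t), PV):
  t = 1.0000: CF_t = 34.000000, DF = 0.934579, PV = 31.775701
  t = 2.0000: CF_t = 34.000000, DF = 0.873439, PV = 29.696917
  t = 3.0000: CF_t = 34.000000, DF = 0.816298, PV = 27.754128
  t = 4.0000: CF_t = 34.000000, DF = 0.762895, PV = 25.938437
  t = 5.0000: CF_t = 34.000000, DF = 0.712986, PV = 24.241530
  t = 6.0000: CF_t = 34.000000, DF = 0.666342, PV = 22.655636
  t = 7.0000: CF_t = 34.000000, DF = 0.622750, PV = 21.173491
  t = 8.0000: CF_t = 34.000000, DF = 0.582009, PV = 19.788310
  t = 9.0000: CF_t = 34.000000, DF = 0.543934, PV = 18.493747
  t = 10.0000: CF_t = 1034.000000, DF = 0.508349, PV = 525.633168
Price P = sum_t PV_t = 747.151065

Answer: Price = 747.1511


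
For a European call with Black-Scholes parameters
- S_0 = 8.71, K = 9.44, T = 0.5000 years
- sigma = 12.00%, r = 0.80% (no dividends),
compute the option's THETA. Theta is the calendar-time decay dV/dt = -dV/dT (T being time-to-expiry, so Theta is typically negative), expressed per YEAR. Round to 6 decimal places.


d1 = -0.8589484082; d2 = -0.9438012219
phi(d1) = 0.2758674680; exp(-qT) = 1.0000000000; exp(-rT) = 0.9960079893
Theta = -S*exp(-qT)*phi(d1)*sigma/(2*sqrt(T)) - r*K*exp(-rT)*N(d2) + q*S*exp(-qT)*N(d1)
N(d1) = 0.1951844902; N(d2) = 0.1726356180; sqrt(T) = 0.7071067812
Term 1 = -8.7100 * 1.0000000000 * 0.2758674680 * 0.1200 / (2 * 0.7071067812) = -0.2038848200
Term 2 = -0.0080 * 9.4400 * 0.9960079893 * 0.1726356180 = -0.0129853963
Term 3 = 0 (no dividend yield, q = 0)
Theta = -0.2038848200 + (-0.0129853963) + (0.0000000000) = -0.216870

Answer: Theta = -0.216870


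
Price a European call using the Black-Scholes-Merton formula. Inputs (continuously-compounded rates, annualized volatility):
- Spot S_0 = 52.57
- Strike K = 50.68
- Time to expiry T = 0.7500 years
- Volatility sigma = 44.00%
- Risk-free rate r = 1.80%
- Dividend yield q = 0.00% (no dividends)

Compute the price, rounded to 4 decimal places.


Answer: Price = 9.1002

Derivation:
d1 = (ln(S/K) + (r - q + 0.5*sigma^2) * T) / (sigma * sqrt(T)) = 0.32204141
d2 = d1 - sigma * sqrt(T) = -0.05900977
exp(-rT) = 0.98659072; exp(-qT) = 1.00000000
C = S_0 * exp(-qT) * N(d1) - K * exp(-rT) * N(d2)
N(d1) = 0.62628934; N(d2) = 0.47647216
C = 52.5700 * 1.00000000 * 0.62628934 - 50.6800 * 0.98659072 * 0.47647216 = 9.1002


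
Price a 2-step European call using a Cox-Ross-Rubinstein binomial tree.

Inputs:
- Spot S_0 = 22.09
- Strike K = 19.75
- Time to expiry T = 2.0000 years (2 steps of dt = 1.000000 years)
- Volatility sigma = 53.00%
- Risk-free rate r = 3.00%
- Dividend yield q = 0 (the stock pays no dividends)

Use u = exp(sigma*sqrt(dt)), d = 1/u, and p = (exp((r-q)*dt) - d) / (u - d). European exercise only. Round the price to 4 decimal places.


Answer: Price = V(0,0) = 7.6195

Derivation:
dt = T/N = 1.000000
u = exp(sigma*sqrt(dt)) = 1.698932; d = 1/u = 0.588605
p = (exp((r-q)*dt) - d) / (u - d) = 0.397945
Discount per step: exp(-r*dt) = 0.970446
Stock lattice S(k, i) with i counting down-moves:
  k=0: S(0,0) = 22.0900
  k=1: S(1,0) = 37.5294; S(1,1) = 13.0023
  k=2: S(2,0) = 63.7599; S(2,1) = 22.0900; S(2,2) = 7.6532
Terminal payoffs V(N, i) = max(S_T - K, 0):
  V(2,0) = 44.009935; V(2,1) = 2.340000; V(2,2) = 0.000000
Backward induction: V(k, i) = exp(-r*dt) * [p * V(k+1, i) + (1-p) * V(k+1, i+1)].
  V(1,0) = exp(-r*dt) * [p*44.009935 + (1-p)*2.340000] = 18.363115
  V(1,1) = exp(-r*dt) * [p*2.340000 + (1-p)*0.000000] = 0.903671
  V(0,0) = exp(-r*dt) * [p*18.363115 + (1-p)*0.903671] = 7.619526


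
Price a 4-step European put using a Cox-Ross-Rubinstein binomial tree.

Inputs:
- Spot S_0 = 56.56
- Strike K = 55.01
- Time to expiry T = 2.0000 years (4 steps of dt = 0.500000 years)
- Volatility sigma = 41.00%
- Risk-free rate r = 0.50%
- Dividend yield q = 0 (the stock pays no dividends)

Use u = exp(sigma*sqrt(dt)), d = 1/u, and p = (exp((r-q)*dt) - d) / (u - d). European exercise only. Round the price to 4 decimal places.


Answer: Price = V(0,0) = 11.1435

Derivation:
dt = T/N = 0.500000
u = exp(sigma*sqrt(dt)) = 1.336312; d = 1/u = 0.748328
p = (exp((r-q)*dt) - d) / (u - d) = 0.432282
Discount per step: exp(-r*dt) = 0.997503
Stock lattice S(k, i) with i counting down-moves:
  k=0: S(0,0) = 56.5600
  k=1: S(1,0) = 75.5818; S(1,1) = 42.3254
  k=2: S(2,0) = 101.0009; S(2,1) = 56.5600; S(2,2) = 31.6733
  k=3: S(3,0) = 134.9688; S(3,1) = 75.5818; S(3,2) = 42.3254; S(3,3) = 23.7020
  k=4: S(4,0) = 180.3604; S(4,1) = 101.0009; S(4,2) = 56.5600; S(4,3) = 31.6733; S(4,4) = 17.7369
Terminal payoffs V(N, i) = max(K - S_T, 0):
  V(4,0) = 0.000000; V(4,1) = 0.000000; V(4,2) = 0.000000; V(4,3) = 23.336687; V(4,4) = 37.273106
Backward induction: V(k, i) = exp(-r*dt) * [p * V(k+1, i) + (1-p) * V(k+1, i+1)].
  V(3,0) = exp(-r*dt) * [p*0.000000 + (1-p)*0.000000] = 0.000000
  V(3,1) = exp(-r*dt) * [p*0.000000 + (1-p)*0.000000] = 0.000000
  V(3,2) = exp(-r*dt) * [p*0.000000 + (1-p)*23.336687] = 13.215575
  V(3,3) = exp(-r*dt) * [p*23.336687 + (1-p)*37.273106] = 31.170617
  V(2,0) = exp(-r*dt) * [p*0.000000 + (1-p)*0.000000] = 0.000000
  V(2,1) = exp(-r*dt) * [p*0.000000 + (1-p)*13.215575] = 7.483985
  V(2,2) = exp(-r*dt) * [p*13.215575 + (1-p)*31.170617] = 23.350524
  V(1,0) = exp(-r*dt) * [p*0.000000 + (1-p)*7.483985] = 4.238183
  V(1,1) = exp(-r*dt) * [p*7.483985 + (1-p)*23.350524] = 16.450525
  V(0,0) = exp(-r*dt) * [p*4.238183 + (1-p)*16.450525] = 11.143455


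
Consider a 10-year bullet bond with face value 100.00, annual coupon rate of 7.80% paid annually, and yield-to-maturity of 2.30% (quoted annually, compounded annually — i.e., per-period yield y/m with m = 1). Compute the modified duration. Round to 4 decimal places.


Coupon per period c = face * coupon_rate / m = 7.800000
Periods per year m = 1; per-period yield y/m = 0.023000
Number of cashflows N = 10
Cashflows (t years, CF_t, discount factor 1/(1+y/m)^(m*t), PV):
  t = 1.0000: CF_t = 7.800000, DF = 0.977517, PV = 7.624633
  t = 2.0000: CF_t = 7.800000, DF = 0.955540, PV = 7.453210
  t = 3.0000: CF_t = 7.800000, DF = 0.934056, PV = 7.285640
  t = 4.0000: CF_t = 7.800000, DF = 0.913056, PV = 7.121838
  t = 5.0000: CF_t = 7.800000, DF = 0.892528, PV = 6.961718
  t = 6.0000: CF_t = 7.800000, DF = 0.872461, PV = 6.805199
  t = 7.0000: CF_t = 7.800000, DF = 0.852846, PV = 6.652198
  t = 8.0000: CF_t = 7.800000, DF = 0.833671, PV = 6.502637
  t = 9.0000: CF_t = 7.800000, DF = 0.814928, PV = 6.356439
  t = 10.0000: CF_t = 107.800000, DF = 0.796606, PV = 85.874145
Price P = sum_t PV_t = 148.637656
First compute Macaulay numerator sum_t t * PV_t:
  t * PV_t at t = 1.0000: 7.624633
  t * PV_t at t = 2.0000: 14.906419
  t * PV_t at t = 3.0000: 21.856920
  t * PV_t at t = 4.0000: 28.487351
  t * PV_t at t = 5.0000: 34.808591
  t * PV_t at t = 6.0000: 40.831191
  t * PV_t at t = 7.0000: 46.565386
  t * PV_t at t = 8.0000: 52.021099
  t * PV_t at t = 9.0000: 57.207953
  t * PV_t at t = 10.0000: 858.741445
Macaulay duration D = 1163.050988 / 148.637656 = 7.824740
Modified duration = D / (1 + y/m) = 7.824740 / (1 + 0.023000) = 7.648817

Answer: Modified duration = 7.6488
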